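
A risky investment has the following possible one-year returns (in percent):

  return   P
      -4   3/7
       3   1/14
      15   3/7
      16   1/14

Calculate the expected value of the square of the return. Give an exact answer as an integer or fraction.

1711/14

E[X²] = (3/7)·16 + (1/14)·9 + (3/7)·225 + (1/14)·256
     = 1711/14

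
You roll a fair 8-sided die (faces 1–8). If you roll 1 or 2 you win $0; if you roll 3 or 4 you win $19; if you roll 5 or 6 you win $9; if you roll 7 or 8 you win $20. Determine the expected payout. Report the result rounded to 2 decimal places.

$12.00

E[payout] = (1/4)·0 + (1/4)·9 + (1/4)·19 + (1/4)·20 = 12
≈ $12.00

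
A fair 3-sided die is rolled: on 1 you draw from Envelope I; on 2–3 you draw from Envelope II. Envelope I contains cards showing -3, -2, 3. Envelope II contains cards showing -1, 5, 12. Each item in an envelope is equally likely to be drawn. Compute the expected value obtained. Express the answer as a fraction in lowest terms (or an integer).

E[X | Envelope I] = (-3 − 2 + 3)/3 = -2/3
E[X | Envelope II] = (-1 + 5 + 12)/3 = 16/3
E[X] = (1/3)·(-2/3) + (2/3)·16/3 = 10/3

10/3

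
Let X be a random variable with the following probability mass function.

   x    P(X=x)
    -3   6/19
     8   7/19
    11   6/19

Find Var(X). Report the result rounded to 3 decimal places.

34.670

E[X] = (6/19)·(-3) + (7/19)·8 + (6/19)·11 = 104/19
E[X²] = (6/19)·9 + (7/19)·64 + (6/19)·121 = 1228/19
Var(X) = 1228/19 − (104/19)² = 12516/361 ≈ 34.670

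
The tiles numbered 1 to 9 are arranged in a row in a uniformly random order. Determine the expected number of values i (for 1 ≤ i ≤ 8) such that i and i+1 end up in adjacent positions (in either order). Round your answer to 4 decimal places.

1.7778

For each i ∈ {1,…,8}, let Xᵢ = 1 if i and i+1 are adjacent. P(Xᵢ=1) = 2·(9−1)!/9! = 2/9.
By linearity, E[ΣXᵢ] = (8)·(2/9) = 16/9.
≈ 1.7778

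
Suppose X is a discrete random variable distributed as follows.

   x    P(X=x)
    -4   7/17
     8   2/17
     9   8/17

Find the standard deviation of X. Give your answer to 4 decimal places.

E[X] = 60/17, E[X²] = 888/17
Var(X) = E[X²] − (E[X])² = 888/17 − 3600/289 = 11496/289
SD(X) = √(11496/289) ≈ 6.3070

6.3070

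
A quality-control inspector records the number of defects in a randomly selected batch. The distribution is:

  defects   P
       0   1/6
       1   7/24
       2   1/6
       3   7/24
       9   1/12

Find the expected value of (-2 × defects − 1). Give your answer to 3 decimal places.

-5.500

E[-2x-1] = (1/6)·(-1) + (7/24)·(-3) + (1/6)·(-5) + (7/24)·(-7) + (1/12)·(-19)
     = -11/2 ≈ -5.500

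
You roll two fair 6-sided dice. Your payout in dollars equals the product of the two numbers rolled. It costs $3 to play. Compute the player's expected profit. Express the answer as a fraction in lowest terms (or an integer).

Distribution of the product of the two numbers rolled: 1 w.p. 1/36, 2 w.p. 1/18, 3 w.p. 1/18, 4 w.p. 1/12, 5 w.p. 1/18, 6 w.p. 1/9, …
E[payout] = (1/36)·1 + (1/18)·2 + (1/18)·3 + (1/12)·4 + (1/18)·5 + (1/9)·6 + (1/18)·8 + (1/36)·9 + (1/18)·10 + (1/9)·12 + (1/18)·15 + (1/36)·16 + (1/18)·18 + (1/18)·20 + (1/18)·24 + (1/36)·25 + (1/18)·30 + (1/36)·36 = 49/4
Expected profit = 49/4 − 3 = 37/4

37/4 dollars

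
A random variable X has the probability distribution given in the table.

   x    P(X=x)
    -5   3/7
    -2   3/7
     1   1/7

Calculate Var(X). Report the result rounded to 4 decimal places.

4.4082

E[X] = (3/7)·(-5) + (3/7)·(-2) + (1/7)·1 = -20/7
E[X²] = (3/7)·25 + (3/7)·4 + (1/7)·1 = 88/7
Var(X) = 88/7 − (-20/7)² = 216/49 ≈ 4.4082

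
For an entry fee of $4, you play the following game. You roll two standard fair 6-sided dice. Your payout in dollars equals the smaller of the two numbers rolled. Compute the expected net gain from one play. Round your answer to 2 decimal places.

Distribution of the smaller of the two numbers rolled: 1 w.p. 11/36, 2 w.p. 1/4, 3 w.p. 7/36, 4 w.p. 5/36, 5 w.p. 1/12, 6 w.p. 1/36
E[payout] = (11/36)·1 + (1/4)·2 + (7/36)·3 + (5/36)·4 + (1/12)·5 + (1/36)·6 = 91/36
Expected profit = 91/36 − 4 = -53/36 ≈ -$1.47

-$1.47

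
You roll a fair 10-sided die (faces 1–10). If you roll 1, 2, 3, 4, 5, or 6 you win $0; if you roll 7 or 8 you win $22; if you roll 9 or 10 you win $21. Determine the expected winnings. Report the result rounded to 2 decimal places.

$8.60

E[payout] = (3/5)·0 + (1/5)·21 + (1/5)·22 = 43/5
≈ $8.60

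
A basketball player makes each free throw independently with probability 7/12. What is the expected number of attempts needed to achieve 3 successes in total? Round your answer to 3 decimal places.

By linearity (sum of 3 independent geometric waits), E[trials] = 3/p = 3/(7/12) = 36/7.
≈ 5.143

5.143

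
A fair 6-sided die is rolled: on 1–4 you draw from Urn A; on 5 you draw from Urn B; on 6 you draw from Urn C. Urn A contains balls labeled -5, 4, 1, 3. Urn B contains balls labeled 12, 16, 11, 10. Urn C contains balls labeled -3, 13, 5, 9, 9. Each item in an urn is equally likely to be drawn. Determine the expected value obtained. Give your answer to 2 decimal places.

E[X | Urn A] = (-5 + 4 + 1 + 3)/4 = 3/4
E[X | Urn B] = (12 + 16 + 11 + 10)/4 = 49/4
E[X | Urn C] = (-3 + 13 + 5 + 9 + 9)/5 = 33/5
E[X] = (2/3)·3/4 + (1/6)·49/4 + (1/6)·33/5 = 437/120 ≈ 3.64

3.64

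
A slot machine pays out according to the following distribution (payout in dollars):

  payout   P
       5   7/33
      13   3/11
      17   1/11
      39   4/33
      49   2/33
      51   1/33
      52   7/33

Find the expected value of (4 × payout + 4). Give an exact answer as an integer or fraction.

E[4x+4] = (7/33)·24 + (3/11)·56 + (1/11)·72 + (4/33)·160 + (2/33)·200 + (1/33)·208 + (7/33)·212
     = 3620/33

3620/33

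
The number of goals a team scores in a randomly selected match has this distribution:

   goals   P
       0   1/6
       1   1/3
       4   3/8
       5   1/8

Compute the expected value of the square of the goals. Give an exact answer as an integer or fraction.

227/24

E[X²] = (1/6)·0 + (1/3)·1 + (3/8)·16 + (1/8)·25
     = 227/24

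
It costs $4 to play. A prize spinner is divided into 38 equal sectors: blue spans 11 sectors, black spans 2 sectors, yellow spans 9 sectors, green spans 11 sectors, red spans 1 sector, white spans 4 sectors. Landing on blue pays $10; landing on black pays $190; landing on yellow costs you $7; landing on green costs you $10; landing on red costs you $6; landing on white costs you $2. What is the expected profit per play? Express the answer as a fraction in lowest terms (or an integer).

E[payout] = (11/38)·10 + (2/38)·190 + (9/38)·(-7) + (11/38)·(-10) + (1/38)·(-6) + (4/38)·(-2) = 303/38
Expected profit = 303/38 − 4 = 151/38

151/38 dollars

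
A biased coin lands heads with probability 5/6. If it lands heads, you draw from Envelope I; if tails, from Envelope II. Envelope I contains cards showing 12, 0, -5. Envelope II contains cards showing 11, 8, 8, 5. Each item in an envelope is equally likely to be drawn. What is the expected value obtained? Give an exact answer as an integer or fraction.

E[X | Envelope I] = (12 + 0 − 5)/3 = 7/3
E[X | Envelope II] = (11 + 8 + 8 + 5)/4 = 8
E[X] = (5/6)·7/3 + (1/6)·8 = 59/18

59/18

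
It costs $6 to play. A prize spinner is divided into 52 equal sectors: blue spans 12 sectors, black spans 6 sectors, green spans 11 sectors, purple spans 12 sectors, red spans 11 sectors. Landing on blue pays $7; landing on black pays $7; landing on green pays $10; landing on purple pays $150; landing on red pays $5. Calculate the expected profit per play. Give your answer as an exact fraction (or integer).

E[payout] = (12/52)·7 + (6/52)·7 + (11/52)·10 + (12/52)·150 + (11/52)·5 = 2091/52
Expected profit = 2091/52 − 6 = 1779/52

1779/52 dollars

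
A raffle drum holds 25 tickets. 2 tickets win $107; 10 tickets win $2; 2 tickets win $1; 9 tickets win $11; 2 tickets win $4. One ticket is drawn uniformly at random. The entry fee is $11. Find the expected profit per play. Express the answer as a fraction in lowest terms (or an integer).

E[payout] = (2/25)·107 + (10/25)·2 + (2/25)·1 + (9/25)·11 + (2/25)·4 = 343/25
Expected profit = 343/25 − 11 = 68/25

68/25 dollars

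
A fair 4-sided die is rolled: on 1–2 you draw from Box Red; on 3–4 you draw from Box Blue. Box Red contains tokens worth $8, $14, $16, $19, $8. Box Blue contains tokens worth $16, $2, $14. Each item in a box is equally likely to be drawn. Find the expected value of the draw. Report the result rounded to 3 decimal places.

E[X | Box Red] = (8 + 14 + 16 + 19 + 8)/5 = 13
E[X | Box Blue] = (16 + 2 + 14)/3 = 32/3
E[X] = (1/2)·13 + (1/2)·32/3 = 71/6 ≈ 11.833

$11.833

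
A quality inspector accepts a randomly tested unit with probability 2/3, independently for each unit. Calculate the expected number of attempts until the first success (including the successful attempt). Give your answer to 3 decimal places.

For a geometric distribution, E[trials] = 1/p = 1/(2/3) = 3/2.
≈ 1.500

1.500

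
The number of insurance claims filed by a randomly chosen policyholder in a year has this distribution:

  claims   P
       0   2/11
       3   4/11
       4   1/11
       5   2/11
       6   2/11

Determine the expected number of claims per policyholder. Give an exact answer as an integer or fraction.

38/11

E[X] = (2/11)·0 + (4/11)·3 + (1/11)·4 + (2/11)·5 + (2/11)·6
     = 38/11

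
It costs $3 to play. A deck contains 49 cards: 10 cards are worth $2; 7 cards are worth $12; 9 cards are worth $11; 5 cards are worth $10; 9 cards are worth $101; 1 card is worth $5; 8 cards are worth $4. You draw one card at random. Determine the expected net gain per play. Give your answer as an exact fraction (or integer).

1052/49 dollars

E[payout] = (10/49)·2 + (7/49)·12 + (9/49)·11 + (5/49)·10 + (9/49)·101 + (1/49)·5 + (8/49)·4 = 1199/49
Expected profit = 1199/49 − 3 = 1052/49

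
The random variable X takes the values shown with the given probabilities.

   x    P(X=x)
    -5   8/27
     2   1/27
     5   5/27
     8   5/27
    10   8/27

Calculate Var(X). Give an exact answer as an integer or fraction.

27674/729

E[X] = (8/27)·(-5) + (1/27)·2 + (5/27)·5 + (5/27)·8 + (8/27)·10 = 107/27
E[X²] = (8/27)·25 + (1/27)·4 + (5/27)·25 + (5/27)·64 + (8/27)·100 = 161/3
Var(X) = 161/3 − (107/27)² = 27674/729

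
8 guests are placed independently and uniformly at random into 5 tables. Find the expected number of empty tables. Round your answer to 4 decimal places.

Let Xⱼ=1 if table j is empty. P(Xⱼ=1) = ((5-1)/5)^8 = 65536/390625.
By linearity, E[#empty] = 5·65536/390625 = 65536/78125.
≈ 0.8389

0.8389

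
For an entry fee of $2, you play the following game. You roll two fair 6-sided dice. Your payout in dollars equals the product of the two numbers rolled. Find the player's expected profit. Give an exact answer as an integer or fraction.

41/4 dollars

Distribution of the product of the two numbers rolled: 1 w.p. 1/36, 2 w.p. 1/18, 3 w.p. 1/18, 4 w.p. 1/12, 5 w.p. 1/18, 6 w.p. 1/9, …
E[payout] = (1/36)·1 + (1/18)·2 + (1/18)·3 + (1/12)·4 + (1/18)·5 + (1/9)·6 + (1/18)·8 + (1/36)·9 + (1/18)·10 + (1/9)·12 + (1/18)·15 + (1/36)·16 + (1/18)·18 + (1/18)·20 + (1/18)·24 + (1/36)·25 + (1/18)·30 + (1/36)·36 = 49/4
Expected profit = 49/4 − 2 = 41/4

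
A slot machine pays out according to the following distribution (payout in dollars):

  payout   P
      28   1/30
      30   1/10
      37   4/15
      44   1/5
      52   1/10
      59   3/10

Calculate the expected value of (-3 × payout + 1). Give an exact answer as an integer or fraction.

E[-3x+1] = (1/30)·(-83) + (1/10)·(-89) + (4/15)·(-110) + (1/5)·(-131) + (1/10)·(-155) + (3/10)·(-176)
     = -271/2

-271/2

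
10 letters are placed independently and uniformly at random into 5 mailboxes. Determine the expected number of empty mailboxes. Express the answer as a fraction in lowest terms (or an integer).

Let Xⱼ=1 if mailbox j is empty. P(Xⱼ=1) = ((5-1)/5)^10 = 1048576/9765625.
By linearity, E[#empty] = 5·1048576/9765625 = 1048576/1953125.

1048576/1953125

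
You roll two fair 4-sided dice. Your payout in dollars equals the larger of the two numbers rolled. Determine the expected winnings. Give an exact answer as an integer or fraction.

25/8 dollars

Distribution of the larger of the two numbers rolled: 1 w.p. 1/16, 2 w.p. 3/16, 3 w.p. 5/16, 4 w.p. 7/16
E[payout] = (1/16)·1 + (3/16)·2 + (5/16)·3 + (7/16)·4 = 25/8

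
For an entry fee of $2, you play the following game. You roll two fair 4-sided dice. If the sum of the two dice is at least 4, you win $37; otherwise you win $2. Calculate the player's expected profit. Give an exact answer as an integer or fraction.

455/16 dollars

E[payout] = (3/16)·2 + (13/16)·37 = 487/16
Expected profit = 487/16 − 2 = 455/16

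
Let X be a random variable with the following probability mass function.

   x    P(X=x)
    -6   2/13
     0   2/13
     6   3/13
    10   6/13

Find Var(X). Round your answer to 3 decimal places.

E[X] = (2/13)·(-6) + (2/13)·0 + (3/13)·6 + (6/13)·10 = 66/13
E[X²] = (2/13)·36 + (2/13)·0 + (3/13)·36 + (6/13)·100 = 60
Var(X) = 60 − (66/13)² = 5784/169 ≈ 34.225

34.225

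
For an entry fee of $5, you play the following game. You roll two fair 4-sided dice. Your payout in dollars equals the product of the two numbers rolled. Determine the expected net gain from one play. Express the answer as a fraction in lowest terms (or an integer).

5/4 dollars

Distribution of the product of the two numbers rolled: 1 w.p. 1/16, 2 w.p. 1/8, 3 w.p. 1/8, 4 w.p. 3/16, 6 w.p. 1/8, 8 w.p. 1/8, …
E[payout] = (1/16)·1 + (1/8)·2 + (1/8)·3 + (3/16)·4 + (1/8)·6 + (1/8)·8 + (1/16)·9 + (1/8)·12 + (1/16)·16 = 25/4
Expected profit = 25/4 − 5 = 5/4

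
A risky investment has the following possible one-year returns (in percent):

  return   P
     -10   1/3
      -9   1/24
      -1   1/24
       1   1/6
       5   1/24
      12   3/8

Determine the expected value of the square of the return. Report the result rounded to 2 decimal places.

E[X²] = (1/3)·100 + (1/24)·81 + (1/24)·1 + (1/6)·1 + (1/24)·25 + (3/8)·144
     = 2207/24 ≈ 91.96

91.96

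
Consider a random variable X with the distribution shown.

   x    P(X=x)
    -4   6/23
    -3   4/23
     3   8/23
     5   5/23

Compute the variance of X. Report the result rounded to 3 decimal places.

E[X] = (6/23)·(-4) + (4/23)·(-3) + (8/23)·3 + (5/23)·5 = 13/23
E[X²] = (6/23)·16 + (4/23)·9 + (8/23)·9 + (5/23)·25 = 329/23
Var(X) = 329/23 − (13/23)² = 7398/529 ≈ 13.985

13.985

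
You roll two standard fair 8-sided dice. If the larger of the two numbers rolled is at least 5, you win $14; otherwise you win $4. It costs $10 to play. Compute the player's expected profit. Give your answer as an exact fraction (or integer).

E[payout] = (1/4)·4 + (3/4)·14 = 23/2
Expected profit = 23/2 − 10 = 3/2

3/2 dollars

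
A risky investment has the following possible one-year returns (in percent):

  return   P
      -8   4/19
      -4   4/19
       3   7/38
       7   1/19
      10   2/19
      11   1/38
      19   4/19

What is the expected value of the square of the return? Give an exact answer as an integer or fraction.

E[X²] = (4/19)·64 + (4/19)·16 + (7/38)·9 + (1/19)·49 + (2/19)·100 + (1/38)·121 + (4/19)·361
     = 2105/19

2105/19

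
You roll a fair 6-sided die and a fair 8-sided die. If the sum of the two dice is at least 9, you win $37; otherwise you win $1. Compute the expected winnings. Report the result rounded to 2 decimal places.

$16.75

E[payout] = (9/16)·1 + (7/16)·37 = 67/4
≈ $16.75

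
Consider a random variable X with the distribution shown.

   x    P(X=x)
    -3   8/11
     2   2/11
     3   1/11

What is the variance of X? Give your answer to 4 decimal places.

E[X] = (8/11)·(-3) + (2/11)·2 + (1/11)·3 = -17/11
E[X²] = (8/11)·9 + (2/11)·4 + (1/11)·9 = 89/11
Var(X) = 89/11 − (-17/11)² = 690/121 ≈ 5.7025

5.7025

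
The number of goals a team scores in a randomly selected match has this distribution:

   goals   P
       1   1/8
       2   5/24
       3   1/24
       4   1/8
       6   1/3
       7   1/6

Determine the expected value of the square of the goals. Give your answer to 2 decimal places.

E[X²] = (1/8)·1 + (5/24)·4 + (1/24)·9 + (1/8)·16 + (1/3)·36 + (1/6)·49
     = 47/2 ≈ 23.50

23.50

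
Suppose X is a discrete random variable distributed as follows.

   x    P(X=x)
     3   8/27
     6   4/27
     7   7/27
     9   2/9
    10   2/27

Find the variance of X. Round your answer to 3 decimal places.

E[X] = (8/27)·3 + (4/27)·6 + (7/27)·7 + (2/9)·9 + (2/27)·10 = 19/3
E[X²] = (8/27)·9 + (4/27)·36 + (7/27)·49 + (2/9)·81 + (2/27)·100 = 415/9
Var(X) = 415/9 − (19/3)² = 6 ≈ 6.000

6.000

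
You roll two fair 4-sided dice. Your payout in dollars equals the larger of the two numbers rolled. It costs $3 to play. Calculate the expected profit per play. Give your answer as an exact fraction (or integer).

1/8 dollars

Distribution of the larger of the two numbers rolled: 1 w.p. 1/16, 2 w.p. 3/16, 3 w.p. 5/16, 4 w.p. 7/16
E[payout] = (1/16)·1 + (3/16)·2 + (5/16)·3 + (7/16)·4 = 25/8
Expected profit = 25/8 − 3 = 1/8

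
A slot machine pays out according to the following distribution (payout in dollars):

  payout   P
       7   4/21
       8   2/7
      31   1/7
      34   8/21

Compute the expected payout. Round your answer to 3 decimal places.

E[X] = (4/21)·7 + (2/7)·8 + (1/7)·31 + (8/21)·34
     = 21 ≈ 21.000

$21.000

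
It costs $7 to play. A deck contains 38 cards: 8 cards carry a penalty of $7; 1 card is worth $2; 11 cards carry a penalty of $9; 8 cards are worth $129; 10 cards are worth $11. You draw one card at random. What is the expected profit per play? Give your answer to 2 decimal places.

E[payout] = (8/38)·(-7) + (1/38)·2 + (11/38)·(-9) + (8/38)·129 + (10/38)·11 = 989/38
Expected profit = 989/38 − 7 = 723/38 ≈ $19.03

$19.03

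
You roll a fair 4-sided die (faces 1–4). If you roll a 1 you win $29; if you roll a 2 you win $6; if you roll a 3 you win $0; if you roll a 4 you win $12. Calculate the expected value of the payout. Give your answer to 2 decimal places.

E[payout] = (1/4)·0 + (1/4)·6 + (1/4)·12 + (1/4)·29 = 47/4
≈ $11.75

$11.75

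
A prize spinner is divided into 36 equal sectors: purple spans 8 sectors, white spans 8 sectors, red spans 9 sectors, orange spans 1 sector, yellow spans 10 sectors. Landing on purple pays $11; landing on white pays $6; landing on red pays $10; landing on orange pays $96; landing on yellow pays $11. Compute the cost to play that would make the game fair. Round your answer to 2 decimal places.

E[payout] = (8/36)·11 + (8/36)·6 + (9/36)·10 + (1/36)·96 + (10/36)·11 = 12
Fair fee = E[payout] = 12 ≈ $12.00

$12.00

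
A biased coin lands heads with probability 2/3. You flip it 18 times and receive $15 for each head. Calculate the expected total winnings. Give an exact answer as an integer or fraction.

$180

E[#heads] = 18·2/3 = 12 (linearity over flips).
E[winnings] = 15·12 = 180.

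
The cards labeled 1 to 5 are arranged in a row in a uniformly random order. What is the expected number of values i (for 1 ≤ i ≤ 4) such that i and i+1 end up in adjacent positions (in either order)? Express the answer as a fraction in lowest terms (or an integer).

8/5

For each i ∈ {1,…,4}, let Xᵢ = 1 if i and i+1 are adjacent. P(Xᵢ=1) = 2·(5−1)!/5! = 2/5.
By linearity, E[ΣXᵢ] = (4)·(2/5) = 8/5.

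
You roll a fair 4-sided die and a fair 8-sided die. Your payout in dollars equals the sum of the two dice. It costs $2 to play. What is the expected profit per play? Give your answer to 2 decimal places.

Distribution of the sum of the two dice: 2 w.p. 1/32, 3 w.p. 1/16, 4 w.p. 3/32, 5 w.p. 1/8, 6 w.p. 1/8, 7 w.p. 1/8, …
E[payout] = (1/32)·2 + (1/16)·3 + (3/32)·4 + (1/8)·5 + (1/8)·6 + (1/8)·7 + (1/8)·8 + (1/8)·9 + (3/32)·10 + (1/16)·11 + (1/32)·12 = 7
Expected profit = 7 − 2 = 5 ≈ $5.00

$5.00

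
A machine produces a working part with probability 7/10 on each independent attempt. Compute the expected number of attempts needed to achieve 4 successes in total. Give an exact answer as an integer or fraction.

40/7

By linearity (sum of 4 independent geometric waits), E[trials] = 4/p = 4/(7/10) = 40/7.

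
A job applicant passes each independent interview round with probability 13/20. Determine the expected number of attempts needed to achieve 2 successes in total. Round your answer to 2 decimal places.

By linearity (sum of 2 independent geometric waits), E[trials] = 2/p = 2/(13/20) = 40/13.
≈ 3.08

3.08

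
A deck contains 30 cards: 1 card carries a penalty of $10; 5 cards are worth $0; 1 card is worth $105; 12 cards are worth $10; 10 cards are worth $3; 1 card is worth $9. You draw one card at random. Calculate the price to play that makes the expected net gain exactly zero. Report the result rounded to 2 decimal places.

E[payout] = (1/30)·(-10) + (5/30)·0 + (1/30)·105 + (12/30)·10 + (10/30)·3 + (1/30)·9 = 127/15
Fair fee = E[payout] = 127/15 ≈ $8.47

$8.47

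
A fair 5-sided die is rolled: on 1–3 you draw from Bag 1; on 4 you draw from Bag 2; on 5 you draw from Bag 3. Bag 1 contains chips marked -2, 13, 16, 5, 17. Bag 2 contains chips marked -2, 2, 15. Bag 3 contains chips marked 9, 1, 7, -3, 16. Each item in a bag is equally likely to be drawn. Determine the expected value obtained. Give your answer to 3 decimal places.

E[X | Bag 1] = (-2 + 13 + 16 + 5 + 17)/5 = 49/5
E[X | Bag 2] = (-2 + 2 + 15)/3 = 5
E[X | Bag 3] = (9 + 1 + 7 − 3 + 16)/5 = 6
E[X] = (3/5)·49/5 + (1/5)·5 + (1/5)·6 = 202/25 ≈ 8.080

8.080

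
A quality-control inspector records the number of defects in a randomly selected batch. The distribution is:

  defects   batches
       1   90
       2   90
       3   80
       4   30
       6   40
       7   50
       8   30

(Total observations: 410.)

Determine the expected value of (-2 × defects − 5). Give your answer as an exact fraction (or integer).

-497/41

Total = 410, so P(defects=1) = 90/410, etc.
E[-2x-5] = (9/41)·(-7) + (9/41)·(-9) + (8/41)·(-11) + (3/41)·(-13) + (4/41)·(-17) + (5/41)·(-19) + (3/41)·(-21)
     = -497/41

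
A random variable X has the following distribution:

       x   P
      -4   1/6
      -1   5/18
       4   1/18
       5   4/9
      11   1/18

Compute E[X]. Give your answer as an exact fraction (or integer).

E[X] = (1/6)·(-4) + (5/18)·(-1) + (1/18)·4 + (4/9)·5 + (1/18)·11
     = 19/9

19/9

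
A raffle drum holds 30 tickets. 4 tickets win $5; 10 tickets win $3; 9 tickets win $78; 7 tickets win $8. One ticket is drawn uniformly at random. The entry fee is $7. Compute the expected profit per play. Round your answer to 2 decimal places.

E[payout] = (4/30)·5 + (10/30)·3 + (9/30)·78 + (7/30)·8 = 404/15
Expected profit = 404/15 − 7 = 299/15 ≈ $19.93

$19.93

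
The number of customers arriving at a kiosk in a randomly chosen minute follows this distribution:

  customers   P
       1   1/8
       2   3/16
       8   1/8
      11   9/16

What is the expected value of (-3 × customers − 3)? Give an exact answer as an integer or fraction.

E[-3x-3] = (1/8)·(-6) + (3/16)·(-9) + (1/8)·(-27) + (9/16)·(-36)
     = -417/16

-417/16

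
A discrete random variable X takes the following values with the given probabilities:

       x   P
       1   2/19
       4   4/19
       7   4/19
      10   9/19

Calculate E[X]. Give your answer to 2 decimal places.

E[X] = (2/19)·1 + (4/19)·4 + (4/19)·7 + (9/19)·10
     = 136/19 ≈ 7.16

7.16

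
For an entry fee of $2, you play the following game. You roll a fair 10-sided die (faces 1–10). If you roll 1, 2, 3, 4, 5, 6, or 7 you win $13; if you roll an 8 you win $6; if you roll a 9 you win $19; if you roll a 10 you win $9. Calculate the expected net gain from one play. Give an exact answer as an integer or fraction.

21/2 dollars

E[payout] = (1/10)·6 + (1/10)·9 + (7/10)·13 + (1/10)·19 = 25/2
Expected profit = 25/2 − 2 = 21/2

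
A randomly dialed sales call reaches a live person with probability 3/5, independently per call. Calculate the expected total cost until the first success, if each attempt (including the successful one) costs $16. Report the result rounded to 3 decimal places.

E[#attempts] = 1/p = 5/3; E[cost] = 16·5/3 = 80/3.
≈ 26.667

$26.667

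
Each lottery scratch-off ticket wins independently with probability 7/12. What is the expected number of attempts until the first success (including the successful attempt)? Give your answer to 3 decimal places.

For a geometric distribution, E[trials] = 1/p = 1/(7/12) = 12/7.
≈ 1.714

1.714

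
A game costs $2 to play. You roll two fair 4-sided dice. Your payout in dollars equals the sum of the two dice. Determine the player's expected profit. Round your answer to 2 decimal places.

Distribution of the sum of the two dice: 2 w.p. 1/16, 3 w.p. 1/8, 4 w.p. 3/16, 5 w.p. 1/4, 6 w.p. 3/16, 7 w.p. 1/8, …
E[payout] = (1/16)·2 + (1/8)·3 + (3/16)·4 + (1/4)·5 + (3/16)·6 + (1/8)·7 + (1/16)·8 = 5
Expected profit = 5 − 2 = 3 ≈ $3.00

$3.00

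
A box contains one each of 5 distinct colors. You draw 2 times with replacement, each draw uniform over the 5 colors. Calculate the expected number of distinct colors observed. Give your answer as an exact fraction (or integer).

Let Xⱼ=1 if type j appears at least once. P(Xⱼ=1) = 1 − ((5−1)/5)^2 = 9/25.
E[#distinct] = 5·9/25 = 9/5.

9/5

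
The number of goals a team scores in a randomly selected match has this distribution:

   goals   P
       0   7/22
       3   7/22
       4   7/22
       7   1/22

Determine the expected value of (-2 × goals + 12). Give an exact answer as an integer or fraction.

76/11

E[-2x+12] = (7/22)·12 + (7/22)·6 + (7/22)·4 + (1/22)·(-2)
     = 76/11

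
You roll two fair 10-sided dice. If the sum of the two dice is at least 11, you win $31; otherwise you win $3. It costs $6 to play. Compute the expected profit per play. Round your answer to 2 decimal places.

E[payout] = (9/20)·3 + (11/20)·31 = 92/5
Expected profit = 92/5 − 6 = 62/5 ≈ $12.40

$12.40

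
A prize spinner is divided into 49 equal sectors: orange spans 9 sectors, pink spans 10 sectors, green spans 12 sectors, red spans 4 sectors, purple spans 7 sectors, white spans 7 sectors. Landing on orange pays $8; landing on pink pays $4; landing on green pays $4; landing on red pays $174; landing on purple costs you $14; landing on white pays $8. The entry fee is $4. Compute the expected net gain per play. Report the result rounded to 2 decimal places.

$12.61

E[payout] = (9/49)·8 + (10/49)·4 + (12/49)·4 + (4/49)·174 + (7/49)·(-14) + (7/49)·8 = 814/49
Expected profit = 814/49 − 4 = 618/49 ≈ $12.61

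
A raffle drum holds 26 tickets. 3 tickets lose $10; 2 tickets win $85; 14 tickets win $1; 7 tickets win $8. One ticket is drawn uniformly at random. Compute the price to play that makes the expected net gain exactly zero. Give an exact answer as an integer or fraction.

105/13 dollars

E[payout] = (3/26)·(-10) + (2/26)·85 + (14/26)·1 + (7/26)·8 = 105/13
Fair fee = E[payout] = 105/13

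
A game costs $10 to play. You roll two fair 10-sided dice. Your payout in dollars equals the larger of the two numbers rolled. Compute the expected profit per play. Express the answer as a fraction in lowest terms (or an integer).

-57/20 dollars

Distribution of the larger of the two numbers rolled: 1 w.p. 1/100, 2 w.p. 3/100, 3 w.p. 1/20, 4 w.p. 7/100, 5 w.p. 9/100, 6 w.p. 11/100, …
E[payout] = (1/100)·1 + (3/100)·2 + (1/20)·3 + (7/100)·4 + (9/100)·5 + (11/100)·6 + (13/100)·7 + (3/20)·8 + (17/100)·9 + (19/100)·10 = 143/20
Expected profit = 143/20 − 10 = -57/20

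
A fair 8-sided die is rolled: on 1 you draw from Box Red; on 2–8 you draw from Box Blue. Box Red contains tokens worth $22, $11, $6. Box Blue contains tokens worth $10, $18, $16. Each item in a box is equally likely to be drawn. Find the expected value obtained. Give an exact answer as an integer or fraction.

347/24 dollars

E[X | Box Red] = (22 + 11 + 6)/3 = 13
E[X | Box Blue] = (10 + 18 + 16)/3 = 44/3
E[X] = (1/8)·13 + (7/8)·44/3 = 347/24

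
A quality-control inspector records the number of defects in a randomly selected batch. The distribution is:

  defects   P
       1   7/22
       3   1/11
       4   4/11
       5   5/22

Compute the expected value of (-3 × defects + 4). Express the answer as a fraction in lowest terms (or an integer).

E[-3x+4] = (7/22)·1 + (1/11)·(-5) + (4/11)·(-8) + (5/22)·(-11)
     = -61/11

-61/11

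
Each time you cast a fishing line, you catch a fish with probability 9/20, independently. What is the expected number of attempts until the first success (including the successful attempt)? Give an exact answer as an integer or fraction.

For a geometric distribution, E[trials] = 1/p = 1/(9/20) = 20/9.

20/9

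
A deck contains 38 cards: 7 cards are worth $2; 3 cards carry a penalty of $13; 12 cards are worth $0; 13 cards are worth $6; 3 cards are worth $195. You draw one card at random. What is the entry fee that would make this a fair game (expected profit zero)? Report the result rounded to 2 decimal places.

$16.79

E[payout] = (7/38)·2 + (3/38)·(-13) + (12/38)·0 + (13/38)·6 + (3/38)·195 = 319/19
Fair fee = E[payout] = 319/19 ≈ $16.79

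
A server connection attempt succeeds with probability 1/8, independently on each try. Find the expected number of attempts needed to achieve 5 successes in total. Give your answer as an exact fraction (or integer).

By linearity (sum of 5 independent geometric waits), E[trials] = 5/p = 5/(1/8) = 40.

40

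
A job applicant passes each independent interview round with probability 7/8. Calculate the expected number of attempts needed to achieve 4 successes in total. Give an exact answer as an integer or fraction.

By linearity (sum of 4 independent geometric waits), E[trials] = 4/p = 4/(7/8) = 32/7.

32/7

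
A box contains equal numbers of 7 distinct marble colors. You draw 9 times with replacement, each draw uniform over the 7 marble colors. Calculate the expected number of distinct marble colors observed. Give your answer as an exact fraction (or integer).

Let Xⱼ=1 if type j appears at least once. P(Xⱼ=1) = 1 − ((7−1)/7)^9 = 30275911/40353607.
E[#distinct] = 7·30275911/40353607 = 30275911/5764801.

30275911/5764801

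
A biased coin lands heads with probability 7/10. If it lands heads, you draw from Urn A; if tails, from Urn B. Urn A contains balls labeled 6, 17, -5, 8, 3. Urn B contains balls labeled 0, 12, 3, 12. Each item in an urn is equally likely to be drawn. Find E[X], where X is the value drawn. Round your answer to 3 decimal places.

6.085

E[X | Urn A] = (6 + 17 − 5 + 8 + 3)/5 = 29/5
E[X | Urn B] = (0 + 12 + 3 + 12)/4 = 27/4
E[X] = (7/10)·29/5 + (3/10)·27/4 = 1217/200 ≈ 6.085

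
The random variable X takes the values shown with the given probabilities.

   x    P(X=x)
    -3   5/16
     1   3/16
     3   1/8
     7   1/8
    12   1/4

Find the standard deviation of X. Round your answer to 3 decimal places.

5.831

E[X] = 7/2, E[X²] = 185/4
Var(X) = E[X²] − (E[X])² = 185/4 − 49/4 = 34
SD(X) = √(34) ≈ 5.831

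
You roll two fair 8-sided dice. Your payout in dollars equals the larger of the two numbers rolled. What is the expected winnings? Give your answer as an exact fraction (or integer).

Distribution of the larger of the two numbers rolled: 1 w.p. 1/64, 2 w.p. 3/64, 3 w.p. 5/64, 4 w.p. 7/64, 5 w.p. 9/64, 6 w.p. 11/64, …
E[payout] = (1/64)·1 + (3/64)·2 + (5/64)·3 + (7/64)·4 + (9/64)·5 + (11/64)·6 + (13/64)·7 + (15/64)·8 = 93/16

93/16 dollars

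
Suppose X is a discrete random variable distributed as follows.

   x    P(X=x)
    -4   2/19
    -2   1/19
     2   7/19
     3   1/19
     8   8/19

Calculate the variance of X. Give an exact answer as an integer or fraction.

E[X] = (2/19)·(-4) + (1/19)·(-2) + (7/19)·2 + (1/19)·3 + (8/19)·8 = 71/19
E[X²] = (2/19)·16 + (1/19)·4 + (7/19)·4 + (1/19)·9 + (8/19)·64 = 585/19
Var(X) = 585/19 − (71/19)² = 6074/361

6074/361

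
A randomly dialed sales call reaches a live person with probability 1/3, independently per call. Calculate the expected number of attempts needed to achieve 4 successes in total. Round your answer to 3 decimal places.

By linearity (sum of 4 independent geometric waits), E[trials] = 4/p = 4/(1/3) = 12.
≈ 12.000

12.000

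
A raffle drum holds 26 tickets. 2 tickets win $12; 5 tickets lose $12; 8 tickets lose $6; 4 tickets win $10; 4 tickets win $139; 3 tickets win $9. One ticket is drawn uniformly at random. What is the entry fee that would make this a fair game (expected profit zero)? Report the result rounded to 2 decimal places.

E[payout] = (2/26)·12 + (5/26)·(-12) + (8/26)·(-6) + (4/26)·10 + (4/26)·139 + (3/26)·9 = 539/26
Fair fee = E[payout] = 539/26 ≈ $20.73

$20.73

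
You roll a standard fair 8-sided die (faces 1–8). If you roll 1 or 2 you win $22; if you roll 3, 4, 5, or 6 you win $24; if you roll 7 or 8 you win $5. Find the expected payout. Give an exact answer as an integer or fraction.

75/4 dollars

E[payout] = (1/4)·5 + (1/4)·22 + (1/2)·24 = 75/4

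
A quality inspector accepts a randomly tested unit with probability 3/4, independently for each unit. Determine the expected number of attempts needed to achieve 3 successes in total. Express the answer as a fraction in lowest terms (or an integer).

By linearity (sum of 3 independent geometric waits), E[trials] = 3/p = 3/(3/4) = 4.

4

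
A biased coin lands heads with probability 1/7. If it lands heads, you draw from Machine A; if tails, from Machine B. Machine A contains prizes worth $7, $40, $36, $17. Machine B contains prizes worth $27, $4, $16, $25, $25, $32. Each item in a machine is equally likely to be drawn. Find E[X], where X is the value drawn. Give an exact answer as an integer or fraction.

$22

E[X | Machine A] = (7 + 40 + 36 + 17)/4 = 25
E[X | Machine B] = (27 + 4 + 16 + 25 + 25 + 32)/6 = 43/2
E[X] = (1/7)·25 + (6/7)·43/2 = 22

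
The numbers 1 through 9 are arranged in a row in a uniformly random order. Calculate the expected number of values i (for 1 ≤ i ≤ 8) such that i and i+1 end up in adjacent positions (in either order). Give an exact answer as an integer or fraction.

16/9

For each i ∈ {1,…,8}, let Xᵢ = 1 if i and i+1 are adjacent. P(Xᵢ=1) = 2·(9−1)!/9! = 2/9.
By linearity, E[ΣXᵢ] = (8)·(2/9) = 16/9.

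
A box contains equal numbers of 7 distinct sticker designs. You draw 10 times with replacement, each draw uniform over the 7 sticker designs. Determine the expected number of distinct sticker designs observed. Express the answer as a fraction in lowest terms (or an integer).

222009073/40353607

Let Xⱼ=1 if type j appears at least once. P(Xⱼ=1) = 1 − ((7−1)/7)^10 = 222009073/282475249.
E[#distinct] = 7·222009073/282475249 = 222009073/40353607.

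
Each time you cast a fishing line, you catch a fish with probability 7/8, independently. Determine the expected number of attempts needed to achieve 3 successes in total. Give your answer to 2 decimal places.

3.43

By linearity (sum of 3 independent geometric waits), E[trials] = 3/p = 3/(7/8) = 24/7.
≈ 3.43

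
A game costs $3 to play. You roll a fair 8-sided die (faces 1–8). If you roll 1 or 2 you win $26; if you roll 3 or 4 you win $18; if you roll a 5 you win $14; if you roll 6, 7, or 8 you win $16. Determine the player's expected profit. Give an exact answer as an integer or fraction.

E[payout] = (1/8)·14 + (3/8)·16 + (1/4)·18 + (1/4)·26 = 75/4
Expected profit = 75/4 − 3 = 63/4

63/4 dollars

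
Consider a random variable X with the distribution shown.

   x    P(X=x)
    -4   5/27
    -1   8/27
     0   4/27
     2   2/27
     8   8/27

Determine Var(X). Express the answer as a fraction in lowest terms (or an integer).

14816/729

E[X] = (5/27)·(-4) + (8/27)·(-1) + (4/27)·0 + (2/27)·2 + (8/27)·8 = 40/27
E[X²] = (5/27)·16 + (8/27)·1 + (4/27)·0 + (2/27)·4 + (8/27)·64 = 608/27
Var(X) = 608/27 − (40/27)² = 14816/729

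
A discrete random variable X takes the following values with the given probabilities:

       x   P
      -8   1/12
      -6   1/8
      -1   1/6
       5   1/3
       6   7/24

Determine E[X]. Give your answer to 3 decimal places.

E[X] = (1/12)·(-8) + (1/8)·(-6) + (1/6)·(-1) + (1/3)·5 + (7/24)·6
     = 11/6 ≈ 1.833

1.833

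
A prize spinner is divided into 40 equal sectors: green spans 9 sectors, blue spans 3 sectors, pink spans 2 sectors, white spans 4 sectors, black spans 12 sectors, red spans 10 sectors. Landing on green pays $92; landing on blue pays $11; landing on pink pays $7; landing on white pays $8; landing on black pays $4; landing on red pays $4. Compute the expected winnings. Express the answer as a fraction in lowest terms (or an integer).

E[payout] = (9/40)·92 + (3/40)·11 + (2/40)·7 + (4/40)·8 + (12/40)·4 + (10/40)·4 = 199/8

199/8 dollars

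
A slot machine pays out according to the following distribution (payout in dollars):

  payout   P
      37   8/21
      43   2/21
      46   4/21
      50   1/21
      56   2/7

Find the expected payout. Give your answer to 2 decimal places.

E[X] = (8/21)·37 + (2/21)·43 + (4/21)·46 + (1/21)·50 + (2/7)·56
     = 136/3 ≈ 45.33

$45.33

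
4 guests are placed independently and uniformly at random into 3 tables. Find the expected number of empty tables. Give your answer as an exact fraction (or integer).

16/27

Let Xⱼ=1 if table j is empty. P(Xⱼ=1) = ((3-1)/3)^4 = 16/81.
By linearity, E[#empty] = 3·16/81 = 16/27.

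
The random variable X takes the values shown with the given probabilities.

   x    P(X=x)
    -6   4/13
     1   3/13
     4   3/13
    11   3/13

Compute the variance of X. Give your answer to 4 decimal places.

39.5148

E[X] = (4/13)·(-6) + (3/13)·1 + (3/13)·4 + (3/13)·11 = 24/13
E[X²] = (4/13)·36 + (3/13)·1 + (3/13)·16 + (3/13)·121 = 558/13
Var(X) = 558/13 − (24/13)² = 6678/169 ≈ 39.5148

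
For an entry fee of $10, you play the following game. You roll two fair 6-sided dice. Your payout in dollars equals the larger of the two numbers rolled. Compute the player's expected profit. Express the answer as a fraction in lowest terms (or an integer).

-199/36 dollars

Distribution of the larger of the two numbers rolled: 1 w.p. 1/36, 2 w.p. 1/12, 3 w.p. 5/36, 4 w.p. 7/36, 5 w.p. 1/4, 6 w.p. 11/36
E[payout] = (1/36)·1 + (1/12)·2 + (5/36)·3 + (7/36)·4 + (1/4)·5 + (11/36)·6 = 161/36
Expected profit = 161/36 − 10 = -199/36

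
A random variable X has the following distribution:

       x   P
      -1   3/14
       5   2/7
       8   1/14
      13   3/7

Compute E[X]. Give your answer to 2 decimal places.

7.36

E[X] = (3/14)·(-1) + (2/7)·5 + (1/14)·8 + (3/7)·13
     = 103/14 ≈ 7.36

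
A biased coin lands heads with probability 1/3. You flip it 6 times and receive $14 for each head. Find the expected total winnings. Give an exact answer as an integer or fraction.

$28

E[#heads] = 6·1/3 = 2 (linearity over flips).
E[winnings] = 14·2 = 28.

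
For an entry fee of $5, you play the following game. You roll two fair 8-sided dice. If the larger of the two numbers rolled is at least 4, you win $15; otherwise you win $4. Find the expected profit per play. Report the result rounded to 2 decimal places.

E[payout] = (9/64)·4 + (55/64)·15 = 861/64
Expected profit = 861/64 − 5 = 541/64 ≈ $8.45

$8.45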